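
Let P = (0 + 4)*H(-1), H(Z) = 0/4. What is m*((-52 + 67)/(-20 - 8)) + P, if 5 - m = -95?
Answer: -375/7 ≈ -53.571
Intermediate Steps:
H(Z) = 0 (H(Z) = 0*(¼) = 0)
m = 100 (m = 5 - 1*(-95) = 5 + 95 = 100)
P = 0 (P = (0 + 4)*0 = 4*0 = 0)
m*((-52 + 67)/(-20 - 8)) + P = 100*((-52 + 67)/(-20 - 8)) + 0 = 100*(15/(-28)) + 0 = 100*(15*(-1/28)) + 0 = 100*(-15/28) + 0 = -375/7 + 0 = -375/7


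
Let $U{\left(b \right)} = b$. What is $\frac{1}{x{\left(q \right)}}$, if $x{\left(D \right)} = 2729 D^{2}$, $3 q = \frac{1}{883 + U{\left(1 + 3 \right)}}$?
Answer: $\frac{7080921}{2729} \approx 2594.7$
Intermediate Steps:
$q = \frac{1}{2661}$ ($q = \frac{1}{3 \left(883 + \left(1 + 3\right)\right)} = \frac{1}{3 \left(883 + 4\right)} = \frac{1}{3 \cdot 887} = \frac{1}{3} \cdot \frac{1}{887} = \frac{1}{2661} \approx 0.0003758$)
$\frac{1}{x{\left(q \right)}} = \frac{1}{2729 \left(\frac{1}{2661}\right)^{2}} = \frac{1}{2729 \cdot \frac{1}{7080921}} = \frac{1}{\frac{2729}{7080921}} = \frac{7080921}{2729}$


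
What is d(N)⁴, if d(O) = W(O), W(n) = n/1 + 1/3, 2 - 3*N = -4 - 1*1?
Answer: 4096/81 ≈ 50.568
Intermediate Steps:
N = 7/3 (N = ⅔ - (-4 - 1*1)/3 = ⅔ - (-4 - 1)/3 = ⅔ - ⅓*(-5) = ⅔ + 5/3 = 7/3 ≈ 2.3333)
W(n) = ⅓ + n (W(n) = n*1 + 1*(⅓) = n + ⅓ = ⅓ + n)
d(O) = ⅓ + O
d(N)⁴ = (⅓ + 7/3)⁴ = (8/3)⁴ = 4096/81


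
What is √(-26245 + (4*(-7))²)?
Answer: 3*I*√2829 ≈ 159.56*I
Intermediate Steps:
√(-26245 + (4*(-7))²) = √(-26245 + (-28)²) = √(-26245 + 784) = √(-25461) = 3*I*√2829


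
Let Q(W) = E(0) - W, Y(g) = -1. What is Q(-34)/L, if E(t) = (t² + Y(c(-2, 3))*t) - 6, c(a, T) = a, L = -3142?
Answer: -14/1571 ≈ -0.0089115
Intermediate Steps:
E(t) = -6 + t² - t (E(t) = (t² - t) - 6 = -6 + t² - t)
Q(W) = -6 - W (Q(W) = (-6 + 0² - 1*0) - W = (-6 + 0 + 0) - W = -6 - W)
Q(-34)/L = (-6 - 1*(-34))/(-3142) = (-6 + 34)*(-1/3142) = 28*(-1/3142) = -14/1571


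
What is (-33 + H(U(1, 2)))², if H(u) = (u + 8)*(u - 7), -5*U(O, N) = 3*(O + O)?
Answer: 4923961/625 ≈ 7878.3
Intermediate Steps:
U(O, N) = -6*O/5 (U(O, N) = -3*(O + O)/5 = -3*2*O/5 = -6*O/5)
H(u) = (-7 + u)*(8 + u) (H(u) = (8 + u)*(-7 + u) = (-7 + u)*(8 + u))
(-33 + H(U(1, 2)))² = (-33 + (-56 - 6/5*1 + (-6/5*1)²))² = (-33 + (-56 - 6/5 + (-6/5)²))² = (-33 + (-56 - 6/5 + 36/25))² = (-33 - 1394/25)² = (-2219/25)² = 4923961/625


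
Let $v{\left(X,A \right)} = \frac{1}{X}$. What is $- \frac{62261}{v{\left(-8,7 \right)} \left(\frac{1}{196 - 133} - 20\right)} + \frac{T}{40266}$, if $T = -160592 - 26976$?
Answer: $- \frac{631882433408}{25347447} \approx -24929.0$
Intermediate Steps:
$T = -187568$ ($T = -160592 - 26976 = -187568$)
$- \frac{62261}{v{\left(-8,7 \right)} \left(\frac{1}{196 - 133} - 20\right)} + \frac{T}{40266} = - \frac{62261}{\frac{1}{-8} \left(\frac{1}{196 - 133} - 20\right)} - \frac{187568}{40266} = - \frac{62261}{\left(- \frac{1}{8}\right) \left(\frac{1}{63} - 20\right)} - \frac{93784}{20133} = - \frac{62261}{\left(- \frac{1}{8}\right) \left(- \frac{1259}{63}\right)} - \frac{93784}{20133} = - \frac{62261}{\frac{1259}{504}} - \frac{93784}{20133} = \left(-62261\right) \frac{504}{1259} - \frac{93784}{20133} = - \frac{31379544}{1259} - \frac{93784}{20133} = - \frac{631882433408}{25347447}$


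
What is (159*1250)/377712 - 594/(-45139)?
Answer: 1532622863/2841590328 ≈ 0.53935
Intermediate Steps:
(159*1250)/377712 - 594/(-45139) = 198750*(1/377712) - 594*(-1/45139) = 33125/62952 + 594/45139 = 1532622863/2841590328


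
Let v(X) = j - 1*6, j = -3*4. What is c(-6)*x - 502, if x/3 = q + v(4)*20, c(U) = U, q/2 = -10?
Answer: 6338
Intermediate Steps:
q = -20 (q = 2*(-10) = -20)
j = -12
v(X) = -18 (v(X) = -12 - 1*6 = -12 - 6 = -18)
x = -1140 (x = 3*(-20 - 18*20) = 3*(-20 - 360) = 3*(-380) = -1140)
c(-6)*x - 502 = -6*(-1140) - 502 = 6840 - 502 = 6338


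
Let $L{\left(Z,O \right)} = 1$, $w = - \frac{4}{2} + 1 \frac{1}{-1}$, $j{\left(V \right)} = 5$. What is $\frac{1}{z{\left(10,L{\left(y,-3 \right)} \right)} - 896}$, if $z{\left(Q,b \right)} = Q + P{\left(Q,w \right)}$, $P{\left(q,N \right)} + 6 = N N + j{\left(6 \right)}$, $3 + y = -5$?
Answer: $- \frac{1}{878} \approx -0.001139$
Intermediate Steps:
$y = -8$ ($y = -3 - 5 = -8$)
$w = -3$ ($w = \left(-4\right) \frac{1}{2} + 1 \left(-1\right) = -2 - 1 = -3$)
$P{\left(q,N \right)} = -1 + N^{2}$ ($P{\left(q,N \right)} = -6 + \left(N N + 5\right) = -6 + \left(N^{2} + 5\right) = -6 + \left(5 + N^{2}\right) = -1 + N^{2}$)
$z{\left(Q,b \right)} = 8 + Q$ ($z{\left(Q,b \right)} = Q - \left(1 - \left(-3\right)^{2}\right) = Q + \left(-1 + 9\right) = Q + 8 = 8 + Q$)
$\frac{1}{z{\left(10,L{\left(y,-3 \right)} \right)} - 896} = \frac{1}{\left(8 + 10\right) - 896} = \frac{1}{18 - 896} = \frac{1}{-878} = - \frac{1}{878}$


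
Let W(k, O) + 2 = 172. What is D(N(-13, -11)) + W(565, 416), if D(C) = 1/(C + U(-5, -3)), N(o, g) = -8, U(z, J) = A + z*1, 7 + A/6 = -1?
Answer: 10369/61 ≈ 169.98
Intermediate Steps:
A = -48 (A = -42 + 6*(-1) = -42 - 6 = -48)
U(z, J) = -48 + z (U(z, J) = -48 + z*1 = -48 + z)
W(k, O) = 170 (W(k, O) = -2 + 172 = 170)
D(C) = 1/(-53 + C) (D(C) = 1/(C + (-48 - 5)) = 1/(C - 53) = 1/(-53 + C))
D(N(-13, -11)) + W(565, 416) = 1/(-53 - 8) + 170 = 1/(-61) + 170 = -1/61 + 170 = 10369/61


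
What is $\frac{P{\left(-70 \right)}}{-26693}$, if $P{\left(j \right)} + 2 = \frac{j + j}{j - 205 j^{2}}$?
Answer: $\frac{28700}{383071243} \approx 7.4921 \cdot 10^{-5}$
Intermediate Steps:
$P{\left(j \right)} = -2 + \frac{2 j}{j - 205 j^{2}}$ ($P{\left(j \right)} = -2 + \frac{j + j}{j - 205 j^{2}} = -2 + \frac{2 j}{j - 205 j^{2}}$)
$\frac{P{\left(-70 \right)}}{-26693} = \frac{\left(-410\right) \left(-70\right) \frac{1}{-1 + 205 \left(-70\right)}}{-26693} = \left(-410\right) \left(-70\right) \frac{1}{-1 - 14350} \left(- \frac{1}{26693}\right) = \left(-410\right) \left(-70\right) \frac{1}{-14351} \left(- \frac{1}{26693}\right) = \left(-410\right) \left(-70\right) \left(- \frac{1}{14351}\right) \left(- \frac{1}{26693}\right) = \left(- \frac{28700}{14351}\right) \left(- \frac{1}{26693}\right) = \frac{28700}{383071243}$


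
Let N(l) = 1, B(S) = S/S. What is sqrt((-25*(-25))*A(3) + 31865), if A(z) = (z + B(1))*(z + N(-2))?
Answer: sqrt(41865) ≈ 204.61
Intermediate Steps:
B(S) = 1
A(z) = (1 + z)**2 (A(z) = (z + 1)*(z + 1) = (1 + z)*(1 + z) = (1 + z)**2)
sqrt((-25*(-25))*A(3) + 31865) = sqrt((-25*(-25))*(1 + 3**2 + 2*3) + 31865) = sqrt(625*(1 + 9 + 6) + 31865) = sqrt(625*16 + 31865) = sqrt(10000 + 31865) = sqrt(41865)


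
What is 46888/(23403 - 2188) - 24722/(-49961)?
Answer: 61001034/22551545 ≈ 2.7050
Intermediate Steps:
46888/(23403 - 2188) - 24722/(-49961) = 46888/21215 - 24722*(-1/49961) = 46888*(1/21215) + 526/1063 = 46888/21215 + 526/1063 = 61001034/22551545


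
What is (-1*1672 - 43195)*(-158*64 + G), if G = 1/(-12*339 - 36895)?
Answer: 18584712590019/40963 ≈ 4.5369e+8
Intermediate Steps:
G = -1/40963 (G = 1/(-4068 - 36895) = 1/(-40963) = -1/40963 ≈ -2.4412e-5)
(-1*1672 - 43195)*(-158*64 + G) = (-1*1672 - 43195)*(-158*64 - 1/40963) = (-1672 - 43195)*(-10112 - 1/40963) = -44867*(-414217857/40963) = 18584712590019/40963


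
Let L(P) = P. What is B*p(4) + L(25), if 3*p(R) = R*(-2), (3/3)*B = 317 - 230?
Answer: -207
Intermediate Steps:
B = 87 (B = 317 - 230 = 87)
p(R) = -2*R/3 (p(R) = (R*(-2))/3 = (-2*R)/3 = -2*R/3)
B*p(4) + L(25) = 87*(-⅔*4) + 25 = 87*(-8/3) + 25 = -232 + 25 = -207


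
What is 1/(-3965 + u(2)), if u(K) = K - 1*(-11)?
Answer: -1/3952 ≈ -0.00025304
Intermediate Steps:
u(K) = 11 + K (u(K) = K + 11 = 11 + K)
1/(-3965 + u(2)) = 1/(-3965 + (11 + 2)) = 1/(-3965 + 13) = 1/(-3952) = -1/3952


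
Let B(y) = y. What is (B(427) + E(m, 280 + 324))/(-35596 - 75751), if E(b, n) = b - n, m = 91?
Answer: 86/111347 ≈ 0.00077236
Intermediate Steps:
(B(427) + E(m, 280 + 324))/(-35596 - 75751) = (427 + (91 - (280 + 324)))/(-35596 - 75751) = (427 + (91 - 1*604))/(-111347) = (427 + (91 - 604))*(-1/111347) = (427 - 513)*(-1/111347) = -86*(-1/111347) = 86/111347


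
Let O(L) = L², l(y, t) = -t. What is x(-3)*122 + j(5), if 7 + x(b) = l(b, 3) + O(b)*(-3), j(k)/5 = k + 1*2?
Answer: -4479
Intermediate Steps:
j(k) = 10 + 5*k (j(k) = 5*(k + 1*2) = 5*(k + 2) = 5*(2 + k) = 10 + 5*k)
x(b) = -10 - 3*b² (x(b) = -7 + (-1*3 + b²*(-3)) = -7 + (-3 - 3*b²) = -10 - 3*b²)
x(-3)*122 + j(5) = (-10 - 3*(-3)²)*122 + (10 + 5*5) = (-10 - 3*9)*122 + (10 + 25) = (-10 - 27)*122 + 35 = -37*122 + 35 = -4514 + 35 = -4479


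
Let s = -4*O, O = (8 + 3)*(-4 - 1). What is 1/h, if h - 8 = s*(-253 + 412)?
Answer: 1/34988 ≈ 2.8581e-5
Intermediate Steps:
O = -55 (O = 11*(-5) = -55)
s = 220 (s = -4*(-55) = 220)
h = 34988 (h = 8 + 220*(-253 + 412) = 8 + 220*159 = 8 + 34980 = 34988)
1/h = 1/34988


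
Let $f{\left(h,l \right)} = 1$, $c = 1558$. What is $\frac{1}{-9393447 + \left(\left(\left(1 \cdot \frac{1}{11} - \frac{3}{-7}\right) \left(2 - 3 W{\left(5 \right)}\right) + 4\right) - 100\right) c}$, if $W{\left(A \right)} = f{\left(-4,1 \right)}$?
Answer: $- \frac{77}{734874475} \approx -1.0478 \cdot 10^{-7}$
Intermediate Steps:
$W{\left(A \right)} = 1$
$\frac{1}{-9393447 + \left(\left(\left(1 \cdot \frac{1}{11} - \frac{3}{-7}\right) \left(2 - 3 W{\left(5 \right)}\right) + 4\right) - 100\right) c} = \frac{1}{-9393447 + \left(\left(\left(1 \cdot \frac{1}{11} - \frac{3}{-7}\right) \left(2 - 3\right) + 4\right) - 100\right) 1558} = \frac{1}{-9393447 + \left(\left(\left(1 \cdot \frac{1}{11} - - \frac{3}{7}\right) \left(2 - 3\right) + 4\right) - 100\right) 1558} = \frac{1}{-9393447 + \left(\left(\left(\frac{1}{11} + \frac{3}{7}\right) \left(-1\right) + 4\right) - 100\right) 1558} = \frac{1}{-9393447 + \left(\left(\frac{40}{77} \left(-1\right) + 4\right) - 100\right) 1558} = \frac{1}{-9393447 + \left(\left(- \frac{40}{77} + 4\right) - 100\right) 1558} = \frac{1}{-9393447 + \left(\frac{268}{77} - 100\right) 1558} = \frac{1}{-9393447 - \frac{11579056}{77}} = \frac{1}{- \frac{734874475}{77}} = - \frac{77}{734874475}$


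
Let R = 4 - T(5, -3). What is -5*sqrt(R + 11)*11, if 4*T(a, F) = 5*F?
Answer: -275*sqrt(3)/2 ≈ -238.16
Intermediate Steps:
T(a, F) = 5*F/4 (T(a, F) = (5*F)/4 = 5*F/4)
R = 31/4 (R = 4 - 5*(-3)/4 = 4 - 1*(-15/4) = 4 + 15/4 = 31/4 ≈ 7.7500)
-5*sqrt(R + 11)*11 = -5*sqrt(31/4 + 11)*11 = -25*sqrt(3)/2*11 = -275*sqrt(3)/2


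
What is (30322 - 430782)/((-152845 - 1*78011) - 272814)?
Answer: 40046/50367 ≈ 0.79508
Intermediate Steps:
(30322 - 430782)/((-152845 - 1*78011) - 272814) = -400460/((-152845 - 78011) - 272814) = -400460/(-230856 - 272814) = -400460/(-503670) = -400460*(-1/503670) = 40046/50367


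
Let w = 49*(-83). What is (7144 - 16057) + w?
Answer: -12980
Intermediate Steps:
w = -4067
(7144 - 16057) + w = (7144 - 16057) - 4067 = -8913 - 4067 = -12980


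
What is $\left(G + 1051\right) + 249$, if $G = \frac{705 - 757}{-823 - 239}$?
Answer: $\frac{690326}{531} \approx 1300.0$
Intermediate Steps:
$G = \frac{26}{531}$ ($G = - \frac{52}{-1062} = \left(-52\right) \left(- \frac{1}{1062}\right) = \frac{26}{531} \approx 0.048964$)
$\left(G + 1051\right) + 249 = \left(\frac{26}{531} + 1051\right) + 249 = \frac{558107}{531} + 249 = \frac{690326}{531}$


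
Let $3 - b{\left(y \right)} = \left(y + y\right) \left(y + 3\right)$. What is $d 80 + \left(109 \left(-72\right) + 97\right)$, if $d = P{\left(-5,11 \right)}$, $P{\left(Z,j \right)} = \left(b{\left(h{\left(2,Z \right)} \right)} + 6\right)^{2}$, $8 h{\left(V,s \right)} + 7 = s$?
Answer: $6829$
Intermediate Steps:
$h{\left(V,s \right)} = - \frac{7}{8} + \frac{s}{8}$
$b{\left(y \right)} = 3 - 2 y \left(3 + y\right)$ ($b{\left(y \right)} = 3 - \left(y + y\right) \left(y + 3\right) = 3 - 2 y \left(3 + y\right)$)
$P{\left(Z,j \right)} = \left(\frac{57}{4} - 2 \left(- \frac{7}{8} + \frac{Z}{8}\right)^{2} - \frac{3 Z}{4}\right)^{2}$ ($P{\left(Z,j \right)} = \left(\left(3 - 6 \left(- \frac{7}{8} + \frac{Z}{8}\right) - 2 \left(- \frac{7}{8} + \frac{Z}{8}\right)^{2}\right) + 6\right)^{2} = \left(\left(3 - \left(- \frac{21}{4} + \frac{3 Z}{4}\right) - 2 \left(- \frac{7}{8} + \frac{Z}{8}\right)^{2}\right) + 6\right)^{2} = \left(\left(\frac{33}{4} - 2 \left(- \frac{7}{8} + \frac{Z}{8}\right)^{2} - \frac{3 Z}{4}\right) + 6\right)^{2} = \left(\frac{57}{4} - 2 \left(- \frac{7}{8} + \frac{Z}{8}\right)^{2} - \frac{3 Z}{4}\right)^{2}$)
$d = \frac{729}{4}$ ($d = \frac{\left(-456 + \left(-7 - 5\right)^{2} + 24 \left(-5\right)\right)^{2}}{1024} = \frac{\left(-456 + \left(-12\right)^{2} - 120\right)^{2}}{1024} = \frac{\left(-456 + 144 - 120\right)^{2}}{1024} = \frac{\left(-432\right)^{2}}{1024} = \frac{1}{1024} \cdot 186624 = \frac{729}{4} \approx 182.25$)
$d 80 + \left(109 \left(-72\right) + 97\right) = \frac{729}{4} \cdot 80 + \left(109 \left(-72\right) + 97\right) = 14580 + \left(-7848 + 97\right) = 14580 - 7751 = 6829$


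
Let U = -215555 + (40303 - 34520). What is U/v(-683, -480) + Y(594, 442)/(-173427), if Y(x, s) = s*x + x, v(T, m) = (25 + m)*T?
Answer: -39385150758/17965013885 ≈ -2.1923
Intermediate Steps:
v(T, m) = T*(25 + m)
Y(x, s) = x + s*x
U = -209772 (U = -215555 + 5783 = -209772)
U/v(-683, -480) + Y(594, 442)/(-173427) = -209772*(-1/(683*(25 - 480))) + (594*(1 + 442))/(-173427) = -209772/((-683*(-455))) + (594*443)*(-1/173427) = -209772/310765 + 263142*(-1/173427) = -209772*1/310765 - 87714/57809 = -209772/310765 - 87714/57809 = -39385150758/17965013885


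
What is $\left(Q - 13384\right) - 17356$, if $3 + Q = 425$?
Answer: $-30318$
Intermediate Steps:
$Q = 422$ ($Q = -3 + 425 = 422$)
$\left(Q - 13384\right) - 17356 = \left(422 - 13384\right) - 17356 = -12962 - 17356 = -30318$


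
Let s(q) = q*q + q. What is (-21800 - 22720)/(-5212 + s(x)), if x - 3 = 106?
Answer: -22260/3389 ≈ -6.5683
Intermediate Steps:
x = 109 (x = 3 + 106 = 109)
s(q) = q + q**2 (s(q) = q**2 + q = q + q**2)
(-21800 - 22720)/(-5212 + s(x)) = (-21800 - 22720)/(-5212 + 109*(1 + 109)) = -44520/(-5212 + 109*110) = -44520/(-5212 + 11990) = -44520/6778 = -44520*1/6778 = -22260/3389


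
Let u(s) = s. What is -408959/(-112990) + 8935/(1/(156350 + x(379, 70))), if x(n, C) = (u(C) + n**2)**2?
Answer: 20850567315741640109/112990 ≈ 1.8453e+14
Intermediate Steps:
x(n, C) = (C + n**2)**2
-408959/(-112990) + 8935/(1/(156350 + x(379, 70))) = -408959/(-112990) + 8935/(1/(156350 + (70 + 379**2)**2)) = -408959*(-1/112990) + 8935/(1/(156350 + (70 + 143641)**2)) = 408959/112990 + 8935/(1/(156350 + 143711**2)) = 408959/112990 + 8935/(1/(156350 + 20652851521)) = 408959/112990 + 8935/(1/20653007871) = 408959/112990 + 8935*20653007871 = 408959/112990 + 184534625327385 = 20850567315741640109/112990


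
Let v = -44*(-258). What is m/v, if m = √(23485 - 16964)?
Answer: √6521/11352 ≈ 0.0071135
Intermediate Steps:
v = 11352
m = √6521 ≈ 80.753
m/v = √6521/11352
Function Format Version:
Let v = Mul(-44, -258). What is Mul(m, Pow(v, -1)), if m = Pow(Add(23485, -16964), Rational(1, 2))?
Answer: Mul(Rational(1, 11352), Pow(6521, Rational(1, 2))) ≈ 0.0071135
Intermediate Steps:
v = 11352
m = Pow(6521, Rational(1, 2)) ≈ 80.753
Mul(m, Pow(v, -1)) = Mul(Pow(6521, Rational(1, 2)), Pow(11352, -1)) = Mul(Pow(6521, Rational(1, 2)), Rational(1, 11352)) = Mul(Rational(1, 11352), Pow(6521, Rational(1, 2)))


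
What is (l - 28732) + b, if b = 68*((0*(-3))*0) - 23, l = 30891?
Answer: 2136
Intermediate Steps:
b = -23 (b = 68*(0*0) - 23 = 68*0 - 23 = 0 - 23 = -23)
(l - 28732) + b = (30891 - 28732) - 23 = 2159 - 23 = 2136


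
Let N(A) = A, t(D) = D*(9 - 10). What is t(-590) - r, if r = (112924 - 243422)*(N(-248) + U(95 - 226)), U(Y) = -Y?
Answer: -15267676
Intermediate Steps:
t(D) = -D (t(D) = D*(-1) = -D)
r = 15268266 (r = (112924 - 243422)*(-248 - (95 - 226)) = -130498*(-248 - 1*(-131)) = -130498*(-248 + 131) = -130498*(-117) = 15268266)
t(-590) - r = -1*(-590) - 1*15268266 = 590 - 15268266 = -15267676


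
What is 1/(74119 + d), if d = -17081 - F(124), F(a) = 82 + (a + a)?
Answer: 1/56708 ≈ 1.7634e-5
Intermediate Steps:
F(a) = 82 + 2*a
d = -17411 (d = -17081 - (82 + 2*124) = -17081 - (82 + 248) = -17081 - 1*330 = -17081 - 330 = -17411)
1/(74119 + d) = 1/(74119 - 17411) = 1/56708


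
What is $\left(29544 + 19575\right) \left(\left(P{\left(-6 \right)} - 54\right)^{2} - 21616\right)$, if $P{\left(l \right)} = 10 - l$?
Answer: $-990828468$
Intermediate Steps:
$\left(29544 + 19575\right) \left(\left(P{\left(-6 \right)} - 54\right)^{2} - 21616\right) = \left(29544 + 19575\right) \left(\left(\left(10 - -6\right) - 54\right)^{2} - 21616\right) = 49119 \left(\left(\left(10 + 6\right) - 54\right)^{2} - 21616\right) = 49119 \left(\left(16 - 54\right)^{2} - 21616\right) = 49119 \left(\left(-38\right)^{2} - 21616\right) = 49119 \left(1444 - 21616\right) = 49119 \left(-20172\right) = -990828468$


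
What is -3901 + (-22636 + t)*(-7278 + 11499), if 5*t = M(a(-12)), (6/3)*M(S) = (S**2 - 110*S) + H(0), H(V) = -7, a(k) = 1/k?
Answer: -15287926323/160 ≈ -9.5550e+7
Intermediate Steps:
M(S) = -7/2 + S**2/2 - 55*S (M(S) = ((S**2 - 110*S) - 7)/2 = (-7 + S**2 - 110*S)/2 = -7/2 + S**2/2 - 55*S)
t = 313/1440 (t = (-7/2 + (1/(-12))**2/2 - 55/(-12))/5 = (-7/2 + (-1/12)**2/2 - 55*(-1/12))/5 = (-7/2 + (1/2)*(1/144) + 55/12)/5 = (-7/2 + 1/288 + 55/12)/5 = (1/5)*(313/288) = 313/1440 ≈ 0.21736)
-3901 + (-22636 + t)*(-7278 + 11499) = -3901 + (-22636 + 313/1440)*(-7278 + 11499) = -3901 - 32595527/1440*4221 = -3901 - 15287302163/160 = -15287926323/160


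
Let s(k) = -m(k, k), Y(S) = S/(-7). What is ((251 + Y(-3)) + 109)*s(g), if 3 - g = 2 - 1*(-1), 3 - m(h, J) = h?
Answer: -7569/7 ≈ -1081.3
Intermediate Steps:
m(h, J) = 3 - h
Y(S) = -S/7 (Y(S) = S*(-1/7) = -S/7)
g = 0 (g = 3 - (2 - 1*(-1)) = 3 - (2 + 1) = 3 - 1*3 = 3 - 3 = 0)
s(k) = -3 + k (s(k) = -(3 - k) = -3 + k)
((251 + Y(-3)) + 109)*s(g) = ((251 - 1/7*(-3)) + 109)*(-3 + 0) = ((251 + 3/7) + 109)*(-3) = (1760/7 + 109)*(-3) = (2523/7)*(-3) = -7569/7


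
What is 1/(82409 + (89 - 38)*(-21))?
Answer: 1/81338 ≈ 1.2294e-5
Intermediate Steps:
1/(82409 + (89 - 38)*(-21)) = 1/(82409 + 51*(-21)) = 1/(82409 - 1071) = 1/81338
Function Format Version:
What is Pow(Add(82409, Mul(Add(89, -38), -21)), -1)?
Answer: Rational(1, 81338) ≈ 1.2294e-5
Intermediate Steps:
Pow(Add(82409, Mul(Add(89, -38), -21)), -1) = Pow(Add(82409, Mul(51, -21)), -1) = Pow(Add(82409, -1071), -1) = Pow(81338, -1) = Rational(1, 81338)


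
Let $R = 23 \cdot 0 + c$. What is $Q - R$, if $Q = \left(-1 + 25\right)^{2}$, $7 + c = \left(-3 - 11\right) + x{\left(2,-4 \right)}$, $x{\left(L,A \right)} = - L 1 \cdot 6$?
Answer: $609$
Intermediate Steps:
$x{\left(L,A \right)} = - 6 L$ ($x{\left(L,A \right)} = - L 6 = - 6 L$)
$c = -33$ ($c = -7 - 26 = -33$)
$Q = 576$ ($Q = 24^{2} = 576$)
$R = -33$ ($R = 23 \cdot 0 - 33 = 0 - 33 = -33$)
$Q - R = 576 - -33 = 576 + 33 = 609$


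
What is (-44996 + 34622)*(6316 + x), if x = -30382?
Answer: 249660684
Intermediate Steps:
(-44996 + 34622)*(6316 + x) = (-44996 + 34622)*(6316 - 30382) = -10374*(-24066) = 249660684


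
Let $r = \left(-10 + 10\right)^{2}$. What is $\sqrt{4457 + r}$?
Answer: $\sqrt{4457} \approx 66.761$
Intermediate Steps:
$r = 0$ ($r = 0^{2} = 0$)
$\sqrt{4457 + r} = \sqrt{4457 + 0} = \sqrt{4457}$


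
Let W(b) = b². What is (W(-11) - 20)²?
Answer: 10201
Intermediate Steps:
(W(-11) - 20)² = ((-11)² - 20)² = (121 - 20)² = 101² = 10201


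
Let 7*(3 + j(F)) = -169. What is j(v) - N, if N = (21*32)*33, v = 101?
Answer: -155422/7 ≈ -22203.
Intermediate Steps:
j(F) = -190/7 (j(F) = -3 + (⅐)*(-169) = -3 - 169/7 = -190/7)
N = 22176 (N = 672*33 = 22176)
j(v) - N = -190/7 - 1*22176 = -190/7 - 22176 = -155422/7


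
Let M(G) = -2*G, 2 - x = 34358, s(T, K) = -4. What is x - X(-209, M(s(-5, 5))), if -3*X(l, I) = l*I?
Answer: -104740/3 ≈ -34913.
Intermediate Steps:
x = -34356 (x = 2 - 1*34358 = 2 - 34358 = -34356)
X(l, I) = -I*l/3 (X(l, I) = -l*I/3 = -I*l/3)
x - X(-209, M(s(-5, 5))) = -34356 - (-1)*(-2*(-4))*(-209)/3 = -34356 - (-1)*8*(-209)/3 = -34356 - 1*1672/3 = -34356 - 1672/3 = -104740/3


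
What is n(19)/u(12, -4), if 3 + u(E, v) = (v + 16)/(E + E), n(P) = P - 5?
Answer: -28/5 ≈ -5.6000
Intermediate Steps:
n(P) = -5 + P
u(E, v) = -3 + (16 + v)/(2*E) (u(E, v) = -3 + (v + 16)/(E + E) = -3 + (16 + v)/((2*E)) = -3 + (16 + v)*(1/(2*E)) = -3 + (16 + v)/(2*E))
n(19)/u(12, -4) = (-5 + 19)/(((1/2)*(16 - 4 - 6*12)/12)) = 14/(((1/2)*(1/12)*(16 - 4 - 72))) = 14/(((1/2)*(1/12)*(-60))) = 14/(-5/2) = 14*(-2/5) = -28/5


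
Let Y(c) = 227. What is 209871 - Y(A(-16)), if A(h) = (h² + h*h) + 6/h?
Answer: 209644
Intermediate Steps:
A(h) = 2*h² + 6/h (A(h) = (h² + h²) + 6/h = 2*h² + 6/h)
209871 - Y(A(-16)) = 209871 - 1*227 = 209871 - 227 = 209644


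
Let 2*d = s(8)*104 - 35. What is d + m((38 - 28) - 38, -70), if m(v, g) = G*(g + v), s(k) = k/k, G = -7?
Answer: 1441/2 ≈ 720.50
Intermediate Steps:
s(k) = 1
m(v, g) = -7*g - 7*v (m(v, g) = -7*(g + v) = -7*g - 7*v)
d = 69/2 (d = (1*104 - 35)/2 = (104 - 35)/2 = (½)*69 = 69/2 ≈ 34.500)
d + m((38 - 28) - 38, -70) = 69/2 + (-7*(-70) - 7*((38 - 28) - 38)) = 69/2 + (490 - 7*(10 - 38)) = 69/2 + (490 - 7*(-28)) = 69/2 + (490 + 196) = 69/2 + 686 = 1441/2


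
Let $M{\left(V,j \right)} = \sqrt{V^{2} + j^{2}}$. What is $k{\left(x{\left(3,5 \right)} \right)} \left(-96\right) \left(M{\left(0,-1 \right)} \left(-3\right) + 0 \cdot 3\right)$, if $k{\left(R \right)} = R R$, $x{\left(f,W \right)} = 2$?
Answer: $1152$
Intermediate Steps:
$k{\left(R \right)} = R^{2}$
$k{\left(x{\left(3,5 \right)} \right)} \left(-96\right) \left(M{\left(0,-1 \right)} \left(-3\right) + 0 \cdot 3\right) = 2^{2} \left(-96\right) \left(\sqrt{0^{2} + \left(-1\right)^{2}} \left(-3\right) + 0 \cdot 3\right) = 4 \left(-96\right) \left(\sqrt{0 + 1} \left(-3\right) + 0\right) = - 384 \left(\sqrt{1} \left(-3\right) + 0\right) = - 384 \left(1 \left(-3\right) + 0\right) = - 384 \left(-3 + 0\right) = \left(-384\right) \left(-3\right) = 1152$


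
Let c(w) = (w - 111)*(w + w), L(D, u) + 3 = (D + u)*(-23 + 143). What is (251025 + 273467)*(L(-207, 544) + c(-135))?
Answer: 56045641644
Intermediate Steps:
L(D, u) = -3 + 120*D + 120*u (L(D, u) = -3 + (D + u)*(-23 + 143) = -3 + (D + u)*120 = -3 + (120*D + 120*u) = -3 + 120*D + 120*u)
c(w) = 2*w*(-111 + w) (c(w) = (-111 + w)*(2*w) = 2*w*(-111 + w))
(251025 + 273467)*(L(-207, 544) + c(-135)) = (251025 + 273467)*((-3 + 120*(-207) + 120*544) + 2*(-135)*(-111 - 135)) = 524492*((-3 - 24840 + 65280) + 2*(-135)*(-246)) = 524492*(40437 + 66420) = 524492*106857 = 56045641644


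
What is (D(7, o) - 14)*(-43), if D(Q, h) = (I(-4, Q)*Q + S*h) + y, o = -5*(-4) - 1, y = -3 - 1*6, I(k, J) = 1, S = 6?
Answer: -4214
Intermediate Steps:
y = -9 (y = -3 - 6 = -9)
o = 19 (o = 20 - 1 = 19)
D(Q, h) = -9 + Q + 6*h (D(Q, h) = (1*Q + 6*h) - 9 = (Q + 6*h) - 9 = -9 + Q + 6*h)
(D(7, o) - 14)*(-43) = ((-9 + 7 + 6*19) - 14)*(-43) = ((-9 + 7 + 114) - 14)*(-43) = (112 - 14)*(-43) = 98*(-43) = -4214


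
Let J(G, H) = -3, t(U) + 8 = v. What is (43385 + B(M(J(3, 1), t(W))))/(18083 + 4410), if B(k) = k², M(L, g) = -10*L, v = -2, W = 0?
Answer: 44285/22493 ≈ 1.9688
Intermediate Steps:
t(U) = -10 (t(U) = -8 - 2 = -10)
(43385 + B(M(J(3, 1), t(W))))/(18083 + 4410) = (43385 + (-10*(-3))²)/(18083 + 4410) = (43385 + 30²)/22493 = (43385 + 900)*(1/22493) = 44285*(1/22493) = 44285/22493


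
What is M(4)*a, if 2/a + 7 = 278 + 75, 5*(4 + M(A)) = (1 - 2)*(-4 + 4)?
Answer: -4/173 ≈ -0.023121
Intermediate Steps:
M(A) = -4 (M(A) = -4 + ((1 - 2)*(-4 + 4))/5 = -4 + (-1*0)/5 = -4 + (⅕)*0 = -4 + 0 = -4)
a = 1/173 (a = 2/(-7 + (278 + 75)) = 2/(-7 + 353) = 2/346 = 2*(1/346) = 1/173 ≈ 0.0057803)
M(4)*a = -4*1/173 = -4/173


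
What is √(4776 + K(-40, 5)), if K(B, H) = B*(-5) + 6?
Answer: √4982 ≈ 70.583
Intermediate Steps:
K(B, H) = 6 - 5*B (K(B, H) = -5*B + 6 = 6 - 5*B)
√(4776 + K(-40, 5)) = √(4776 + (6 - 5*(-40))) = √(4776 + (6 + 200)) = √(4776 + 206) = √4982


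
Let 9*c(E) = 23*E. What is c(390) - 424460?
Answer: -1270390/3 ≈ -4.2346e+5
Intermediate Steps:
c(E) = 23*E/9 (c(E) = (23*E)/9 = 23*E/9)
c(390) - 424460 = (23/9)*390 - 424460 = 2990/3 - 424460 = -1270390/3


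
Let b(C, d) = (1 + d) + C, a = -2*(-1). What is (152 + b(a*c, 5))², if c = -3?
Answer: 23104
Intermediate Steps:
a = 2
b(C, d) = 1 + C + d
(152 + b(a*c, 5))² = (152 + (1 + 2*(-3) + 5))² = (152 + (1 - 6 + 5))² = (152 + 0)² = 152² = 23104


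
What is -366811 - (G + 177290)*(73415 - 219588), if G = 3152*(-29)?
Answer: 12553262775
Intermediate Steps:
G = -91408
-366811 - (G + 177290)*(73415 - 219588) = -366811 - (-91408 + 177290)*(73415 - 219588) = -366811 - 85882*(-146173) = -366811 - 1*(-12553629586) = -366811 + 12553629586 = 12553262775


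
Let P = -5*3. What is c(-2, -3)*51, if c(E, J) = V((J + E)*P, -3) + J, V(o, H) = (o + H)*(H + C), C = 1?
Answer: -7497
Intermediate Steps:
P = -15
V(o, H) = (1 + H)*(H + o) (V(o, H) = (o + H)*(H + 1) = (H + o)*(1 + H) = (1 + H)*(H + o))
c(E, J) = 6 + 30*E + 31*J (c(E, J) = (-3 + (J + E)*(-15) + (-3)² - 3*(J + E)*(-15)) + J = (-3 + (E + J)*(-15) + 9 - 3*(E + J)*(-15)) + J = (-3 + (-15*E - 15*J) + 9 - 3*(-15*E - 15*J)) + J = (-3 + (-15*E - 15*J) + 9 + (45*E + 45*J)) + J = (6 + 30*E + 30*J) + J = 6 + 30*E + 31*J)
c(-2, -3)*51 = (6 + 30*(-2) + 31*(-3))*51 = (6 - 60 - 93)*51 = -147*51 = -7497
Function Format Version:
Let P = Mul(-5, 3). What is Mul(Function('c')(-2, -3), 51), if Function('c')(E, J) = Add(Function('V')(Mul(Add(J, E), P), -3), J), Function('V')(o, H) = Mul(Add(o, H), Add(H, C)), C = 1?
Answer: -7497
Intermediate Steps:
P = -15
Function('V')(o, H) = Mul(Add(1, H), Add(H, o)) (Function('V')(o, H) = Mul(Add(o, H), Add(H, 1)) = Mul(Add(H, o), Add(1, H)) = Mul(Add(1, H), Add(H, o)))
Function('c')(E, J) = Add(6, Mul(30, E), Mul(31, J)) (Function('c')(E, J) = Add(Add(-3, Mul(Add(J, E), -15), Pow(-3, 2), Mul(-3, Mul(Add(J, E), -15))), J) = Add(Add(-3, Mul(Add(E, J), -15), 9, Mul(-3, Mul(Add(E, J), -15))), J) = Add(Add(-3, Add(Mul(-15, E), Mul(-15, J)), 9, Mul(-3, Add(Mul(-15, E), Mul(-15, J)))), J) = Add(Add(-3, Add(Mul(-15, E), Mul(-15, J)), 9, Add(Mul(45, E), Mul(45, J))), J) = Add(Add(6, Mul(30, E), Mul(30, J)), J) = Add(6, Mul(30, E), Mul(31, J)))
Mul(Function('c')(-2, -3), 51) = Mul(Add(6, Mul(30, -2), Mul(31, -3)), 51) = Mul(Add(6, -60, -93), 51) = Mul(-147, 51) = -7497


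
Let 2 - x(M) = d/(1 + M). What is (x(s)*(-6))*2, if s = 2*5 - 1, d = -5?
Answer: -30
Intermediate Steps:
s = 9 (s = 10 - 1 = 9)
x(M) = 2 + 5/(1 + M) (x(M) = 2 - (-5)/(1 + M) = 2 + 5/(1 + M))
(x(s)*(-6))*2 = (((7 + 2*9)/(1 + 9))*(-6))*2 = (((7 + 18)/10)*(-6))*2 = (((⅒)*25)*(-6))*2 = ((5/2)*(-6))*2 = -15*2 = -30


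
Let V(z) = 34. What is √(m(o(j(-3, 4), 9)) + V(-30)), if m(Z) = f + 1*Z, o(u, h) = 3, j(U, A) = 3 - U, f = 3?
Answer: 2*√10 ≈ 6.3246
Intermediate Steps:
m(Z) = 3 + Z (m(Z) = 3 + 1*Z = 3 + Z)
√(m(o(j(-3, 4), 9)) + V(-30)) = √((3 + 3) + 34) = √(6 + 34) = √40 = 2*√10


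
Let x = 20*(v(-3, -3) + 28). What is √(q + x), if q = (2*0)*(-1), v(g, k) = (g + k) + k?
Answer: 2*√95 ≈ 19.494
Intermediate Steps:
v(g, k) = g + 2*k
q = 0 (q = 0*(-1) = 0)
x = 380 (x = 20*((-3 + 2*(-3)) + 28) = 20*((-3 - 6) + 28) = 20*(-9 + 28) = 20*19 = 380)
√(q + x) = √(0 + 380) = √380 = 2*√95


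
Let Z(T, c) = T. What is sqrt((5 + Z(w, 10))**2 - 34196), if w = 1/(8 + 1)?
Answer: 4*I*sqrt(172985)/9 ≈ 184.85*I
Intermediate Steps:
w = 1/9 ≈ 0.11111
sqrt((5 + Z(w, 10))**2 - 34196) = sqrt((5 + 1/9)**2 - 34196) = sqrt((46/9)**2 - 34196) = sqrt(2116/81 - 34196) = sqrt(-2767760/81) = 4*I*sqrt(172985)/9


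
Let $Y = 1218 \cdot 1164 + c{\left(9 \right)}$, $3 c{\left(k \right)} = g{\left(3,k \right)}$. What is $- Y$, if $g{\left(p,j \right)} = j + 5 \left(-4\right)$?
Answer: $- \frac{4253245}{3} \approx -1.4177 \cdot 10^{6}$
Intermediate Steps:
$g{\left(p,j \right)} = -20 + j$ ($g{\left(p,j \right)} = j - 20 = -20 + j$)
$c{\left(k \right)} = - \frac{20}{3} + \frac{k}{3}$ ($c{\left(k \right)} = \frac{-20 + k}{3} = - \frac{20}{3} + \frac{k}{3}$)
$Y = \frac{4253245}{3}$ ($Y = 1218 \cdot 1164 + \left(- \frac{20}{3} + \frac{1}{3} \cdot 9\right) = 1417752 + \left(- \frac{20}{3} + 3\right) = 1417752 - \frac{11}{3} = \frac{4253245}{3} \approx 1.4177 \cdot 10^{6}$)
$- Y = \left(-1\right) \frac{4253245}{3} = - \frac{4253245}{3}$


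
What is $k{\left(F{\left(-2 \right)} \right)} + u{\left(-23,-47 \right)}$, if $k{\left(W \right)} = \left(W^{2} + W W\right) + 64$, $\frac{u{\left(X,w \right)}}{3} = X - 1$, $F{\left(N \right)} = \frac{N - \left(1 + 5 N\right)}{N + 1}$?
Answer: $90$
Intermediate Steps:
$F{\left(N \right)} = \frac{-1 - 4 N}{1 + N}$
$u{\left(X,w \right)} = -3 + 3 X$ ($u{\left(X,w \right)} = 3 \left(X - 1\right) = 3 \left(-1 + X\right) = -3 + 3 X$)
$k{\left(W \right)} = 64 + 2 W^{2}$ ($k{\left(W \right)} = \left(W^{2} + W^{2}\right) + 64 = 2 W^{2} + 64 = 64 + 2 W^{2}$)
$k{\left(F{\left(-2 \right)} \right)} + u{\left(-23,-47 \right)} = \left(64 + 2 \left(\frac{-1 - -8}{1 - 2}\right)^{2}\right) + \left(-3 + 3 \left(-23\right)\right) = \left(64 + 2 \left(\frac{-1 + 8}{-1}\right)^{2}\right) - 72 = \left(64 + 2 \left(\left(-1\right) 7\right)^{2}\right) - 72 = \left(64 + 2 \left(-7\right)^{2}\right) - 72 = \left(64 + 2 \cdot 49\right) - 72 = \left(64 + 98\right) - 72 = 162 - 72 = 90$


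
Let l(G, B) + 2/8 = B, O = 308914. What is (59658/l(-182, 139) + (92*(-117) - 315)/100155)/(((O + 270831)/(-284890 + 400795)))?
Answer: 12308616016107/143225422505 ≈ 85.939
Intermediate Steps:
l(G, B) = -¼ + B
(59658/l(-182, 139) + (92*(-117) - 315)/100155)/(((O + 270831)/(-284890 + 400795))) = (59658/(-¼ + 139) + (92*(-117) - 315)/100155)/(((308914 + 270831)/(-284890 + 400795))) = (59658/(555/4) + (-10764 - 315)*(1/100155))/((579745/115905)) = (59658*(4/555) - 11079*1/100155)/((579745*(1/115905))) = (79544/185 - 3693/33385)/(115949/23181) = (530978647/1235245)*(23181/115949) = 12308616016107/143225422505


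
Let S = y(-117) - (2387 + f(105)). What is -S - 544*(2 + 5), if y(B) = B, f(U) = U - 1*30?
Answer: -1229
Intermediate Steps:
f(U) = -30 + U (f(U) = U - 30 = -30 + U)
S = -2579 (S = -117 - (2387 + (-30 + 105)) = -117 - (2387 + 75) = -117 - 1*2462 = -117 - 2462 = -2579)
-S - 544*(2 + 5) = -1*(-2579) - 544*(2 + 5) = 2579 - 544*7 = 2579 - 3808 = -1229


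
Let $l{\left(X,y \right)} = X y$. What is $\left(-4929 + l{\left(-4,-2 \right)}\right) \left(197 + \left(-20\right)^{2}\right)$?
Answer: $-2937837$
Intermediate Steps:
$\left(-4929 + l{\left(-4,-2 \right)}\right) \left(197 + \left(-20\right)^{2}\right) = \left(-4929 - -8\right) \left(197 + \left(-20\right)^{2}\right) = \left(-4929 + 8\right) \left(197 + 400\right) = \left(-4921\right) 597 = -2937837$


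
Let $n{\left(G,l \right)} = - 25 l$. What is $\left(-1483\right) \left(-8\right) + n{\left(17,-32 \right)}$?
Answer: $12664$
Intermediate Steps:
$\left(-1483\right) \left(-8\right) + n{\left(17,-32 \right)} = \left(-1483\right) \left(-8\right) - -800 = 11864 + 800 = 12664$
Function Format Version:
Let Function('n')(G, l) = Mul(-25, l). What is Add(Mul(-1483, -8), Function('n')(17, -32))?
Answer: 12664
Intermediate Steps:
Add(Mul(-1483, -8), Function('n')(17, -32)) = Add(Mul(-1483, -8), Mul(-25, -32)) = Add(11864, 800) = 12664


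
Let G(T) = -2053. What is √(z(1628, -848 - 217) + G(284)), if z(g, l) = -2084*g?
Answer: I*√3394805 ≈ 1842.5*I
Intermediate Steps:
√(z(1628, -848 - 217) + G(284)) = √(-2084*1628 - 2053) = √(-3392752 - 2053) = √(-3394805) = I*√3394805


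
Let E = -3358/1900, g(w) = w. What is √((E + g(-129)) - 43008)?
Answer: I*√1557309502/190 ≈ 207.7*I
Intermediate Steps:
E = -1679/950 (E = -3358*1/1900 = -1679/950 ≈ -1.7674)
√((E + g(-129)) - 43008) = √((-1679/950 - 129) - 43008) = √(-124229/950 - 43008) = √(-40981829/950) = I*√1557309502/190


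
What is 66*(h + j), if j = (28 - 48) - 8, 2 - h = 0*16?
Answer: -1716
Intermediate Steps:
h = 2 (h = 2 - 0*16 = 2 - 1*0 = 2 + 0 = 2)
j = -28 (j = -20 - 8 = -28)
66*(h + j) = 66*(2 - 28) = 66*(-26) = -1716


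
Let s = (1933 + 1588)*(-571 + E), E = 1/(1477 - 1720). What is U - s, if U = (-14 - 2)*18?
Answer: 488482850/243 ≈ 2.0102e+6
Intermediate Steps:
E = -1/243 (E = 1/(-243) = -1/243 ≈ -0.0041152)
U = -288 (U = -16*18 = -288)
s = -488552834/243 (s = (1933 + 1588)*(-571 - 1/243) = 3521*(-138754/243) = -488552834/243 ≈ -2.0105e+6)
U - s = -288 - 1*(-488552834/243) = -288 + 488552834/243 = 488482850/243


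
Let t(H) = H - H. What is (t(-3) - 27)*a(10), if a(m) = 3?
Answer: -81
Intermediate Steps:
t(H) = 0
(t(-3) - 27)*a(10) = (0 - 27)*3 = -27*3 = -81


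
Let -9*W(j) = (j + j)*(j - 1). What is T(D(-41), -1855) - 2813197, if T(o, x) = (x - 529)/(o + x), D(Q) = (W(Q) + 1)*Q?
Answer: -29102524753/10345 ≈ -2.8132e+6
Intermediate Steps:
W(j) = -2*j*(-1 + j)/9 (W(j) = -(j + j)*(j - 1)/9 = -2*j*(-1 + j)/9)
D(Q) = Q*(1 + 2*Q*(1 - Q)/9) (D(Q) = (2*Q*(1 - Q)/9 + 1)*Q = (1 + 2*Q*(1 - Q)/9)*Q = Q*(1 + 2*Q*(1 - Q)/9))
T(o, x) = (-529 + x)/(o + x)
T(D(-41), -1855) - 2813197 = (-529 - 1855)/(-⅑*(-41)*(-9 + 2*(-41)*(-1 - 41)) - 1855) - 2813197 = -2384/(-⅑*(-41)*(-9 + 2*(-41)*(-42)) - 1855) - 2813197 = -2384/(-⅑*(-41)*(-9 + 3444) - 1855) - 2813197 = -2384/(-⅑*(-41)*3435 - 1855) - 2813197 = -2384/(46945/3 - 1855) - 2813197 = -2384/(41380/3) - 2813197 = (3/41380)*(-2384) - 2813197 = -1788/10345 - 2813197 = -29102524753/10345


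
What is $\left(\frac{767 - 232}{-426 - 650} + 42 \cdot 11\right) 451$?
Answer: $\frac{223956227}{1076} \approx 2.0814 \cdot 10^{5}$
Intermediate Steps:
$\left(\frac{767 - 232}{-426 - 650} + 42 \cdot 11\right) 451 = \left(\frac{535}{-1076} + 462\right) 451 = \left(535 \left(- \frac{1}{1076}\right) + 462\right) 451 = \left(- \frac{535}{1076} + 462\right) 451 = \frac{496577}{1076} \cdot 451 = \frac{223956227}{1076}$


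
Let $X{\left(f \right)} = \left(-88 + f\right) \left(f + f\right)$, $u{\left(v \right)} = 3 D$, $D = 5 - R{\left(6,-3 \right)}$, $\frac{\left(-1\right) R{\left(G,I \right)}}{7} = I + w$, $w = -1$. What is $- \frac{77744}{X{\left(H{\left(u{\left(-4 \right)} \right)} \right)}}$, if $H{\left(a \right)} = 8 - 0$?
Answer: $\frac{4859}{80} \approx 60.737$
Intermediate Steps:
$R{\left(G,I \right)} = 7 - 7 I$ ($R{\left(G,I \right)} = - 7 \left(I - 1\right) = - 7 \left(-1 + I\right) = 7 - 7 I$)
$D = -23$ ($D = 5 - \left(7 - -21\right) = 5 - \left(7 + 21\right) = 5 - 28 = -23$)
$u{\left(v \right)} = -69$ ($u{\left(v \right)} = 3 \left(-23\right) = -69$)
$H{\left(a \right)} = 8$ ($H{\left(a \right)} = 8 + 0 = 8$)
$X{\left(f \right)} = 2 f \left(-88 + f\right)$ ($X{\left(f \right)} = \left(-88 + f\right) 2 f = 2 f \left(-88 + f\right)$)
$- \frac{77744}{X{\left(H{\left(u{\left(-4 \right)} \right)} \right)}} = - \frac{77744}{2 \cdot 8 \left(-88 + 8\right)} = - \frac{77744}{2 \cdot 8 \left(-80\right)} = - \frac{77744}{-1280} = \left(-77744\right) \left(- \frac{1}{1280}\right) = \frac{4859}{80}$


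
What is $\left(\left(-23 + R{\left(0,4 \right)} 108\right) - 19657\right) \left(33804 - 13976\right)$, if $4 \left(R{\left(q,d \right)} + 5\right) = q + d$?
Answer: $-398780736$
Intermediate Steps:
$R{\left(q,d \right)} = -5 + \frac{d}{4} + \frac{q}{4}$ ($R{\left(q,d \right)} = -5 + \frac{q + d}{4} = -5 + \frac{d + q}{4} = -5 + \left(\frac{d}{4} + \frac{q}{4}\right) = -5 + \frac{d}{4} + \frac{q}{4}$)
$\left(\left(-23 + R{\left(0,4 \right)} 108\right) - 19657\right) \left(33804 - 13976\right) = \left(\left(-23 + \left(-5 + \frac{1}{4} \cdot 4 + \frac{1}{4} \cdot 0\right) 108\right) - 19657\right) \left(33804 - 13976\right) = \left(\left(-23 + \left(-5 + 1 + 0\right) 108\right) - 19657\right) 19828 = \left(\left(-23 - 432\right) - 19657\right) 19828 = \left(-455 - 19657\right) 19828 = \left(-20112\right) 19828 = -398780736$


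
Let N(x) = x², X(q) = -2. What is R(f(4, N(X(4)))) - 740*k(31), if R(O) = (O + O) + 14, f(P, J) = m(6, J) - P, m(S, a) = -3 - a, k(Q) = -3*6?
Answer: 13312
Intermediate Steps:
k(Q) = -18
f(P, J) = -3 - J - P (f(P, J) = (-3 - J) - P = -3 - J - P)
R(O) = 14 + 2*O (R(O) = 2*O + 14 = 14 + 2*O)
R(f(4, N(X(4)))) - 740*k(31) = (14 + 2*(-3 - 1*(-2)² - 1*4)) - 740*(-18) = (14 + 2*(-3 - 1*4 - 4)) + 13320 = (14 + 2*(-3 - 4 - 4)) + 13320 = (14 + 2*(-11)) + 13320 = (14 - 22) + 13320 = -8 + 13320 = 13312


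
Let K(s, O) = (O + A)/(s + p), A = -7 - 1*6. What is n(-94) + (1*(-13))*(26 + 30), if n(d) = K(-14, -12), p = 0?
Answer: -10167/14 ≈ -726.21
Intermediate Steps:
A = -13 (A = -7 - 6 = -13)
K(s, O) = (-13 + O)/s (K(s, O) = (O - 13)/(s + 0) = (-13 + O)/s)
n(d) = 25/14 (n(d) = (-13 - 12)/(-14) = -1/14*(-25) = 25/14)
n(-94) + (1*(-13))*(26 + 30) = 25/14 + (1*(-13))*(26 + 30) = 25/14 - 13*56 = 25/14 - 728 = -10167/14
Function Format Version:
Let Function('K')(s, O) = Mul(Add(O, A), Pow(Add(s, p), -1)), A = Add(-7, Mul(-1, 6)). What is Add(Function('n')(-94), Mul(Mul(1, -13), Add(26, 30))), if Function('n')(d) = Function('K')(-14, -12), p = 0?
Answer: Rational(-10167, 14) ≈ -726.21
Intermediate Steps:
A = -13 (A = Add(-7, -6) = -13)
Function('K')(s, O) = Mul(Pow(s, -1), Add(-13, O)) (Function('K')(s, O) = Mul(Add(O, -13), Pow(Add(s, 0), -1)) = Mul(Add(-13, O), Pow(s, -1)) = Mul(Pow(s, -1), Add(-13, O)))
Function('n')(d) = Rational(25, 14) (Function('n')(d) = Mul(Pow(-14, -1), Add(-13, -12)) = Mul(Rational(-1, 14), -25) = Rational(25, 14))
Add(Function('n')(-94), Mul(Mul(1, -13), Add(26, 30))) = Add(Rational(25, 14), Mul(Mul(1, -13), Add(26, 30))) = Add(Rational(25, 14), Mul(-13, 56)) = Add(Rational(25, 14), -728) = Rational(-10167, 14)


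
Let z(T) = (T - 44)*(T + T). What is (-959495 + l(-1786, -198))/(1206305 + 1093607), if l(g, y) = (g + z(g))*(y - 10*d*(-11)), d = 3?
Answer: 861657073/2299912 ≈ 374.65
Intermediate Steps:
z(T) = 2*T*(-44 + T) (z(T) = (-44 + T)*(2*T) = 2*T*(-44 + T))
l(g, y) = (330 + y)*(g + 2*g*(-44 + g)) (l(g, y) = (g + 2*g*(-44 + g))*(y - 10*3*(-11)) = (g + 2*g*(-44 + g))*(y - 30*(-11)) = (g + 2*g*(-44 + g))*(y + 330) = (g + 2*g*(-44 + g))*(330 + y) = (330 + y)*(g + 2*g*(-44 + g)))
(-959495 + l(-1786, -198))/(1206305 + 1093607) = (-959495 - 1786*(-28710 - 198 + 660*(-1786) + 2*(-198)*(-44 - 1786)))/(1206305 + 1093607) = (-959495 - 1786*(-28710 - 198 - 1178760 + 2*(-198)*(-1830)))/2299912 = (-959495 - 1786*(-28710 - 198 - 1178760 + 724680))*(1/2299912) = (-959495 - 1786*(-482988))*(1/2299912) = (-959495 + 862616568)*(1/2299912) = 861657073*(1/2299912) = 861657073/2299912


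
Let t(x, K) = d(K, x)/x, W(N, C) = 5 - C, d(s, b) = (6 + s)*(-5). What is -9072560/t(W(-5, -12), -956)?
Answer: -15423352/475 ≈ -32470.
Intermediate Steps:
d(s, b) = -30 - 5*s
t(x, K) = (-30 - 5*K)/x
-9072560/t(W(-5, -12), -956) = -9072560*(5 - 1*(-12))/(5*(-6 - 1*(-956))) = -9072560*(5 + 12)/(5*(-6 + 956)) = -9072560/(5*950/17) = -9072560/(5*(1/17)*950) = -9072560/4750/17 = -9072560*17/4750 = -15423352/475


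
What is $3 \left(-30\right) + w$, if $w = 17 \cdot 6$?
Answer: $12$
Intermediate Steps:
$w = 102$
$3 \left(-30\right) + w = 3 \left(-30\right) + 102 = -90 + 102 = 12$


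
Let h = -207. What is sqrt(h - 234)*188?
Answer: 3948*I ≈ 3948.0*I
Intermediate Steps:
sqrt(h - 234)*188 = sqrt(-207 - 234)*188 = sqrt(-441)*188 = (21*I)*188 = 3948*I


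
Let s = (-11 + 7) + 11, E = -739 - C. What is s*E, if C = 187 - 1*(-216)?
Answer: -7994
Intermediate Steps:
C = 403 (C = 187 + 216 = 403)
E = -1142 (E = -739 - 1*403 = -739 - 403 = -1142)
s = 7 (s = -4 + 11 = 7)
s*E = 7*(-1142) = -7994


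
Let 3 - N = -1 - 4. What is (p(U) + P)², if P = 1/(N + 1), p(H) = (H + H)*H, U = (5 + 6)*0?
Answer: 1/81 ≈ 0.012346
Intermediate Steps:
N = 8 (N = 3 - (-1 - 4) = 3 - 1*(-5) = 3 + 5 = 8)
U = 0 (U = 11*0 = 0)
p(H) = 2*H² (p(H) = (2*H)*H = 2*H²)
P = ⅑ (P = 1/(8 + 1) = 1/9 = ⅑ ≈ 0.11111)
(p(U) + P)² = (2*0² + ⅑)² = (2*0 + ⅑)² = (0 + ⅑)² = (⅑)² = 1/81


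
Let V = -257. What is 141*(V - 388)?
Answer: -90945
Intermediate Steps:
141*(V - 388) = 141*(-257 - 388) = 141*(-645) = -90945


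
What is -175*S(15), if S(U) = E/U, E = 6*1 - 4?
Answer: -70/3 ≈ -23.333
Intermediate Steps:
E = 2 (E = 6 - 4 = 2)
S(U) = 2/U
-175*S(15) = -350/15 = -175*2/15 = -70/3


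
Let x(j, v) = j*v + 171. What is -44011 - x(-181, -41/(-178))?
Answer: -7856975/178 ≈ -44140.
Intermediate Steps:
x(j, v) = 171 + j*v
-44011 - x(-181, -41/(-178)) = -44011 - (171 - (-7421)/(-178)) = -44011 - (171 - (-7421)*(-1)/178) = -44011 - (171 - 181*41/178) = -44011 - (171 - 7421/178) = -44011 - 1*23017/178 = -44011 - 23017/178 = -7856975/178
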